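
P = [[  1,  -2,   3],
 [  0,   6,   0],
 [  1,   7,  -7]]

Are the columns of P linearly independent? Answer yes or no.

Row reduce P to echelon form.
R3 ← R3 − R1: [0, 9, -10]
R3 ← R3 − (3/2)·R2: [0, 0, -10]
3 pivots among 3 columns.
Every column is a pivot column, so the columns are linearly independent.

yes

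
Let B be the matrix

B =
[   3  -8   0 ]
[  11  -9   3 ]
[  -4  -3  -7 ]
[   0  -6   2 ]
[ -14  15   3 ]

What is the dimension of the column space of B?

3

Row reduce to echelon form.
R2 ← R2 − (11/3)·R1: [0, 61/3, 3]
R3 ← R3 + (4/3)·R1: [0, -41/3, -7]
R5 ← R5 + (14/3)·R1: [0, -67/3, 3]
R3 ← R3 + (41/61)·R2: [0, 0, -304/61]
R4 ← R4 + (18/61)·R2: [0, 0, 176/61]
R5 ← R5 + (67/61)·R2: [0, 0, 384/61]
R4 ← R4 + (11/19)·R3: [0, 0, 0]
R5 ← R5 + (24/19)·R3: [0, 0, 0]
Echelon form has 3 nonzero rows, so rank(B) = 3.
The column space has dimension equal to the rank: 3.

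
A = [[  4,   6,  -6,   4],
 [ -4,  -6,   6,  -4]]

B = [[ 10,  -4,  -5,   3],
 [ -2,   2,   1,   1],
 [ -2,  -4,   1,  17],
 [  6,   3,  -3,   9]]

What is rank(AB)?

1

First compute AB:
[[ 64,  32, -32, -48],
 [-64, -32,  32,  48]]
Now row reduce the product.
R2 ← R2 + R1: [0, 0, 0, 0]
1 nonzero row, so rank(AB) = 1.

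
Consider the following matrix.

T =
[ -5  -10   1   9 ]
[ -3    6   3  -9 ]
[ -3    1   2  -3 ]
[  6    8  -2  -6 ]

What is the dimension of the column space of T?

2

Row reduce to echelon form.
R2 ← R2 − (3/5)·R1: [0, 12, 12/5, -72/5]
R3 ← R3 − (3/5)·R1: [0, 7, 7/5, -42/5]
R4 ← R4 + (6/5)·R1: [0, -4, -4/5, 24/5]
R3 ← R3 − (7/12)·R2: [0, 0, 0, 0]
R4 ← R4 + (1/3)·R2: [0, 0, 0, 0]
Echelon form has 2 nonzero rows, so rank(T) = 2.
The column space has dimension equal to the rank: 2.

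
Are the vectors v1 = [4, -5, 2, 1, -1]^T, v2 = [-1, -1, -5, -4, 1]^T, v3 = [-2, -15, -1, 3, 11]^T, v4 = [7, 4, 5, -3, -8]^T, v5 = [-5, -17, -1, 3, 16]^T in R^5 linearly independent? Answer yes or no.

Form the matrix with these vectors as rows and row reduce.
R2 ← R2 + (1/4)·R1: [0, -9/4, -9/2, -15/4, 3/4]
R3 ← R3 + (1/2)·R1: [0, -35/2, 0, 7/2, 21/2]
R4 ← R4 − (7/4)·R1: [0, 51/4, 3/2, -19/4, -25/4]
R5 ← R5 + (5/4)·R1: [0, -93/4, 3/2, 17/4, 59/4]
R3 ← R3 − (70/9)·R2: [0, 0, 35, 98/3, 14/3]
R4 ← R4 + (17/3)·R2: [0, 0, -24, -26, -2]
R5 ← R5 − (31/3)·R2: [0, 0, 48, 43, 7]
R4 ← R4 + (24/35)·R3: [0, 0, 0, -18/5, 6/5]
R5 ← R5 − (48/35)·R3: [0, 0, 0, -9/5, 3/5]
R5 ← R5 − (1/2)·R4: [0, 0, 0, 0, 0]
4 nonzero rows, so the 5 vectors span a space of dimension 4.
Since 4 < 5, the vectors are linearly dependent.

no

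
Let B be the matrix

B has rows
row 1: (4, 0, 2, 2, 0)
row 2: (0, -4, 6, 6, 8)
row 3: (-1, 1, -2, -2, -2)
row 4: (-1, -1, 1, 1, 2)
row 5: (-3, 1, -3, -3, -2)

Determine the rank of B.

2

Row reduce to echelon form.
R3 ← R3 + (1/4)·R1: [0, 1, -3/2, -3/2, -2]
R4 ← R4 + (1/4)·R1: [0, -1, 3/2, 3/2, 2]
R5 ← R5 + (3/4)·R1: [0, 1, -3/2, -3/2, -2]
R3 ← R3 + (1/4)·R2: [0, 0, 0, 0, 0]
R4 ← R4 − (1/4)·R2: [0, 0, 0, 0, 0]
R5 ← R5 + (1/4)·R2: [0, 0, 0, 0, 0]
Echelon form has 2 nonzero rows, so rank(B) = 2.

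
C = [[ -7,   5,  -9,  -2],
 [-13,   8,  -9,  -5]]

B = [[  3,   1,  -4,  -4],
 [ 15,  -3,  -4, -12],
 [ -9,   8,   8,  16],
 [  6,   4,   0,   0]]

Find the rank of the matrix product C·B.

First compute CB:
[[123, -102, -64, -176],
 [132, -129, -52, -188]]
Now row reduce the product.
R2 ← R2 − (44/41)·R1: [0, -801/41, 684/41, 36/41]
2 nonzero rows, so rank(CB) = 2.

2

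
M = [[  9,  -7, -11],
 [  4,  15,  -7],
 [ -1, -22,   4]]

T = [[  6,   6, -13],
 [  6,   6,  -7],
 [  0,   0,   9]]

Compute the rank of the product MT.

2

First compute MT:
[[ 12,  12, -167],
 [114, 114, -220],
 [-138, -138, 203]]
Now row reduce the product.
R2 ← R2 − (19/2)·R1: [0, 0, 2733/2]
R3 ← R3 + (23/2)·R1: [0, 0, -3435/2]
R3 ← R3 + (1145/911)·R2: [0, 0, 0]
2 nonzero rows, so rank(MT) = 2.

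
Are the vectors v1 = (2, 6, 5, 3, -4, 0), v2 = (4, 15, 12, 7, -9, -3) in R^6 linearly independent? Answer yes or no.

Form the matrix with these vectors as rows and row reduce.
R2 ← R2 − (2)·R1: [0, 3, 2, 1, -1, -3]
2 nonzero rows, so the 2 vectors span a space of dimension 2.
Since 2 = 2, the vectors are linearly independent.

yes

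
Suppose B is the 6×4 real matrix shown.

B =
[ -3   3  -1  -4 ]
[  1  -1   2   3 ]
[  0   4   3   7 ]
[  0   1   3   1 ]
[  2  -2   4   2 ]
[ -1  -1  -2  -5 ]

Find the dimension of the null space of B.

0

Row reduce to echelon form.
R2 ← R2 + (1/3)·R1: [0, 0, 5/3, 5/3]
R5 ← R5 + (2/3)·R1: [0, 0, 10/3, -2/3]
R6 ← R6 − (1/3)·R1: [0, -2, -5/3, -11/3]
Swap R2 ↔ R3
R4 ← R4 − (1/4)·R2: [0, 0, 9/4, -3/4]
R6 ← R6 + (1/2)·R2: [0, 0, -1/6, -1/6]
R4 ← R4 − (27/20)·R3: [0, 0, 0, -3]
R5 ← R5 − (2)·R3: [0, 0, 0, -4]
R6 ← R6 + (1/10)·R3: [0, 0, 0, 0]
R5 ← R5 − (4/3)·R4: [0, 0, 0, 0]
4 nonzero rows, so rank(B) = 4.
B has 4 columns; by rank–nullity, nullity = 4 − 4 = 0.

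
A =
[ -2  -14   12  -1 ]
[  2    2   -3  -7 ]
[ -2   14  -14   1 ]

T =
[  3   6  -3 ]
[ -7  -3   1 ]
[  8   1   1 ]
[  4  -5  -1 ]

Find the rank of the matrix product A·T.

3

First compute AT:
[[184,  47,   5],
 [-60,  38,   0],
 [-212, -73,   5]]
Now row reduce the product.
R2 ← R2 + (15/46)·R1: [0, 2453/46, 75/46]
R3 ← R3 + (53/46)·R1: [0, -867/46, 495/46]
R3 ← R3 + (867/2453)·R2: [0, 0, 27810/2453]
3 nonzero rows, so rank(AT) = 3.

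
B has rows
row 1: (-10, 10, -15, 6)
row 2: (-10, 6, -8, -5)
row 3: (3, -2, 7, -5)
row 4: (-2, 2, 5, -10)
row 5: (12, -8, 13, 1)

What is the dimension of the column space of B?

Row reduce to echelon form.
R2 ← R2 − R1: [0, -4, 7, -11]
R3 ← R3 + (3/10)·R1: [0, 1, 5/2, -16/5]
R4 ← R4 − (1/5)·R1: [0, 0, 8, -56/5]
R5 ← R5 + (6/5)·R1: [0, 4, -5, 41/5]
R3 ← R3 + (1/4)·R2: [0, 0, 17/4, -119/20]
R5 ← R5 + R2: [0, 0, 2, -14/5]
R4 ← R4 − (32/17)·R3: [0, 0, 0, 0]
R5 ← R5 − (8/17)·R3: [0, 0, 0, 0]
Echelon form has 3 nonzero rows, so rank(B) = 3.
The column space has dimension equal to the rank: 3.

3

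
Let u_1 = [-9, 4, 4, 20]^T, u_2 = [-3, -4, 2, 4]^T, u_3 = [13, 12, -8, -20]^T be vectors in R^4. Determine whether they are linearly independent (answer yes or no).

no

Form the matrix with these vectors as rows and row reduce.
R2 ← R2 − (1/3)·R1: [0, -16/3, 2/3, -8/3]
R3 ← R3 + (13/9)·R1: [0, 160/9, -20/9, 80/9]
R3 ← R3 + (10/3)·R2: [0, 0, 0, 0]
2 nonzero rows, so the 3 vectors span a space of dimension 2.
Since 2 < 3, the vectors are linearly dependent.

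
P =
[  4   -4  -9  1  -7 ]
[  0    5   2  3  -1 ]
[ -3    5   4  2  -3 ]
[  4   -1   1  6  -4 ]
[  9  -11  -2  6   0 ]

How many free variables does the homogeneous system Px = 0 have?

0

Row reduce to echelon form.
R3 ← R3 + (3/4)·R1: [0, 2, -11/4, 11/4, -33/4]
R4 ← R4 − R1: [0, 3, 10, 5, 3]
R5 ← R5 − (9/4)·R1: [0, -2, 73/4, 15/4, 63/4]
R3 ← R3 − (2/5)·R2: [0, 0, -71/20, 31/20, -157/20]
R4 ← R4 − (3/5)·R2: [0, 0, 44/5, 16/5, 18/5]
R5 ← R5 + (2/5)·R2: [0, 0, 381/20, 99/20, 307/20]
R4 ← R4 + (176/71)·R3: [0, 0, 0, 500/71, -1126/71]
R5 ← R5 + (381/71)·R3: [0, 0, 0, 942/71, -1901/71]
R5 ← R5 − (471/250)·R4: [0, 0, 0, 0, 388/125]
5 nonzero rows, so rank(P) = 5.
P has 5 columns; by rank–nullity, nullity = 5 − 5 = 0.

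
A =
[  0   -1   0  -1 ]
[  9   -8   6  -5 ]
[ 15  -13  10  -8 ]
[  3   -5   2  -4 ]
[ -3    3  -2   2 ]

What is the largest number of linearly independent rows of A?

2

Row reduce to echelon form.
Swap R1 ↔ R2
R3 ← R3 − (5/3)·R1: [0, 1/3, 0, 1/3]
R4 ← R4 − (1/3)·R1: [0, -7/3, 0, -7/3]
R5 ← R5 + (1/3)·R1: [0, 1/3, 0, 1/3]
R3 ← R3 + (1/3)·R2: [0, 0, 0, 0]
R4 ← R4 − (7/3)·R2: [0, 0, 0, 0]
R5 ← R5 + (1/3)·R2: [0, 0, 0, 0]
Echelon form has 2 nonzero rows, so rank(A) = 2.
The rank gives the maximum number of linearly independent rows: 2.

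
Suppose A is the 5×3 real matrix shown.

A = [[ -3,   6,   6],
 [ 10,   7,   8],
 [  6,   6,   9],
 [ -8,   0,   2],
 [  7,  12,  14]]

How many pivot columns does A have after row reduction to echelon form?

Row reduce to echelon form.
R2 ← R2 + (10/3)·R1: [0, 27, 28]
R3 ← R3 + (2)·R1: [0, 18, 21]
R4 ← R4 − (8/3)·R1: [0, -16, -14]
R5 ← R5 + (7/3)·R1: [0, 26, 28]
R3 ← R3 − (2/3)·R2: [0, 0, 7/3]
R4 ← R4 + (16/27)·R2: [0, 0, 70/27]
R5 ← R5 − (26/27)·R2: [0, 0, 28/27]
R4 ← R4 − (10/9)·R3: [0, 0, 0]
R5 ← R5 − (4/9)·R3: [0, 0, 0]
Echelon form has 3 nonzero rows, so rank(A) = 3.
Each nonzero row contributes one pivot column: 3 pivot columns.

3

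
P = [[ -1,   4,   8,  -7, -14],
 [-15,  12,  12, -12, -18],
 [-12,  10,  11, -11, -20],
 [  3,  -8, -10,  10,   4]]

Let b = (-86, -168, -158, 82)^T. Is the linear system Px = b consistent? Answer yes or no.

yes

Row reduce the augmented matrix [P | b].
R2 ← R2 − (15)·R1: [0, -48, -108, 93, 192, 1122]
R3 ← R3 − (12)·R1: [0, -38, -85, 73, 148, 874]
R4 ← R4 + (3)·R1: [0, 4, 14, -11, -38, -176]
R3 ← R3 − (19/24)·R2: [0, 0, 1/2, -5/8, -4, -57/4]
R4 ← R4 + (1/12)·R2: [0, 0, 5, -13/4, -22, -165/2]
R4 ← R4 − (10)·R3: [0, 0, 0, 3, 18, 60]
The echelon form has 4 nonzero rows, and every pivot lies in the first 5 columns, so rank(P) = rank([P|b]) = 4.
The system is consistent.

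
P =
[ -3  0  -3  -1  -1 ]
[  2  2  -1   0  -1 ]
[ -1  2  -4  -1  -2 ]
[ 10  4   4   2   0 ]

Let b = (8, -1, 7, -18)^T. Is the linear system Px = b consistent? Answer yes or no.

yes

Row reduce the augmented matrix [P | b].
R2 ← R2 + (2/3)·R1: [0, 2, -3, -2/3, -5/3, 13/3]
R3 ← R3 − (1/3)·R1: [0, 2, -3, -2/3, -5/3, 13/3]
R4 ← R4 + (10/3)·R1: [0, 4, -6, -4/3, -10/3, 26/3]
R3 ← R3 − R2: [0, 0, 0, 0, 0, 0]
R4 ← R4 − (2)·R2: [0, 0, 0, 0, 0, 0]
The echelon form has 2 nonzero rows, and every pivot lies in the first 5 columns, so rank(P) = rank([P|b]) = 2.
The system is consistent.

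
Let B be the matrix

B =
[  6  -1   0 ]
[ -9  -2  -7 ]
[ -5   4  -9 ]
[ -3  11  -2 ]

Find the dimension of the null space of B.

0

Row reduce to echelon form.
R2 ← R2 + (3/2)·R1: [0, -7/2, -7]
R3 ← R3 + (5/6)·R1: [0, 19/6, -9]
R4 ← R4 + (1/2)·R1: [0, 21/2, -2]
R3 ← R3 + (19/21)·R2: [0, 0, -46/3]
R4 ← R4 + (3)·R2: [0, 0, -23]
R4 ← R4 − (3/2)·R3: [0, 0, 0]
3 nonzero rows, so rank(B) = 3.
B has 3 columns; by rank–nullity, nullity = 3 − 3 = 0.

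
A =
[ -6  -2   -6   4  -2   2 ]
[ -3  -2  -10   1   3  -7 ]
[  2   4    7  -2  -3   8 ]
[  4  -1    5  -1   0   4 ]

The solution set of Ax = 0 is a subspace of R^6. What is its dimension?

2

Row reduce to echelon form.
R2 ← R2 − (1/2)·R1: [0, -1, -7, -1, 4, -8]
R3 ← R3 + (1/3)·R1: [0, 10/3, 5, -2/3, -11/3, 26/3]
R4 ← R4 + (2/3)·R1: [0, -7/3, 1, 5/3, -4/3, 16/3]
R3 ← R3 + (10/3)·R2: [0, 0, -55/3, -4, 29/3, -18]
R4 ← R4 − (7/3)·R2: [0, 0, 52/3, 4, -32/3, 24]
R4 ← R4 + (52/55)·R3: [0, 0, 0, 12/55, -84/55, 384/55]
4 nonzero rows, so rank(A) = 4.
A has 6 columns; by rank–nullity, nullity = 6 − 4 = 2.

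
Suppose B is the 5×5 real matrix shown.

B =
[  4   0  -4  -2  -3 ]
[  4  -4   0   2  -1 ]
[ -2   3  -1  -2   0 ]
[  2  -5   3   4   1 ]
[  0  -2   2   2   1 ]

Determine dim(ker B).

Row reduce to echelon form.
R2 ← R2 − R1: [0, -4, 4, 4, 2]
R3 ← R3 + (1/2)·R1: [0, 3, -3, -3, -3/2]
R4 ← R4 − (1/2)·R1: [0, -5, 5, 5, 5/2]
R3 ← R3 + (3/4)·R2: [0, 0, 0, 0, 0]
R4 ← R4 − (5/4)·R2: [0, 0, 0, 0, 0]
R5 ← R5 − (1/2)·R2: [0, 0, 0, 0, 0]
2 nonzero rows, so rank(B) = 2.
B has 5 columns; by rank–nullity, nullity = 5 − 2 = 3.

3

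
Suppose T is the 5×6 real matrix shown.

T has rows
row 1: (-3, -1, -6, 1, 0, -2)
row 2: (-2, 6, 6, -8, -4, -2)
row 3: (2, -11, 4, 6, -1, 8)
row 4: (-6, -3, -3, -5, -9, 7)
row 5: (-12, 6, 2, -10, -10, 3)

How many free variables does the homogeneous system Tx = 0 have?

1

Row reduce to echelon form.
R2 ← R2 − (2/3)·R1: [0, 20/3, 10, -26/3, -4, -2/3]
R3 ← R3 + (2/3)·R1: [0, -35/3, 0, 20/3, -1, 20/3]
R4 ← R4 − (2)·R1: [0, -1, 9, -7, -9, 11]
R5 ← R5 − (4)·R1: [0, 10, 26, -14, -10, 11]
R3 ← R3 + (7/4)·R2: [0, 0, 35/2, -17/2, -8, 11/2]
R4 ← R4 + (3/20)·R2: [0, 0, 21/2, -83/10, -48/5, 109/10]
R5 ← R5 − (3/2)·R2: [0, 0, 11, -1, -4, 12]
R4 ← R4 − (3/5)·R3: [0, 0, 0, -16/5, -24/5, 38/5]
R5 ← R5 − (22/35)·R3: [0, 0, 0, 152/35, 36/35, 299/35]
R5 ← R5 + (19/14)·R4: [0, 0, 0, 0, -192/35, 132/7]
5 nonzero rows, so rank(T) = 5.
T has 6 columns; by rank–nullity, nullity = 6 − 5 = 1.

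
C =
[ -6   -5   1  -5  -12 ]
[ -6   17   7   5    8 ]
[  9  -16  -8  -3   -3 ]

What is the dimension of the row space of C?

3

Row reduce to echelon form.
R2 ← R2 − R1: [0, 22, 6, 10, 20]
R3 ← R3 + (3/2)·R1: [0, -47/2, -13/2, -21/2, -21]
R3 ← R3 + (47/44)·R2: [0, 0, -1/11, 2/11, 4/11]
Echelon form has 3 nonzero rows, so rank(C) = 3.
The row space has dimension equal to the rank: 3.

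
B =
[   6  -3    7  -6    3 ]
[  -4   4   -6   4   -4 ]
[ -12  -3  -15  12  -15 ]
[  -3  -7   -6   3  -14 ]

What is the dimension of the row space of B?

Row reduce to echelon form.
R2 ← R2 + (2/3)·R1: [0, 2, -4/3, 0, -2]
R3 ← R3 + (2)·R1: [0, -9, -1, 0, -9]
R4 ← R4 + (1/2)·R1: [0, -17/2, -5/2, 0, -25/2]
R3 ← R3 + (9/2)·R2: [0, 0, -7, 0, -18]
R4 ← R4 + (17/4)·R2: [0, 0, -49/6, 0, -21]
R4 ← R4 − (7/6)·R3: [0, 0, 0, 0, 0]
Echelon form has 3 nonzero rows, so rank(B) = 3.
The row space has dimension equal to the rank: 3.

3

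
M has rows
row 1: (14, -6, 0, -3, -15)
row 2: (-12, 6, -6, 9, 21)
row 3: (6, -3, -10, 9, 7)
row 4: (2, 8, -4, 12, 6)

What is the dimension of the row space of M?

4

Row reduce to echelon form.
R2 ← R2 + (6/7)·R1: [0, 6/7, -6, 45/7, 57/7]
R3 ← R3 − (3/7)·R1: [0, -3/7, -10, 72/7, 94/7]
R4 ← R4 − (1/7)·R1: [0, 62/7, -4, 87/7, 57/7]
R3 ← R3 + (1/2)·R2: [0, 0, -13, 27/2, 35/2]
R4 ← R4 − (31/3)·R2: [0, 0, 58, -54, -76]
R4 ← R4 + (58/13)·R3: [0, 0, 0, 81/13, 27/13]
Echelon form has 4 nonzero rows, so rank(M) = 4.
The row space has dimension equal to the rank: 4.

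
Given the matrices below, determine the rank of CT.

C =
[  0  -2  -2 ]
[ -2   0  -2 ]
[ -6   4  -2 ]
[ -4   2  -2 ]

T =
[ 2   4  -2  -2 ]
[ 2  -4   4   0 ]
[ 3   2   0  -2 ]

First compute CT:
[[-10,   4,  -8,   4],
 [-10, -12,   4,   8],
 [-10, -44,  28,  16],
 [-10, -28,  16,  12]]
Now row reduce the product.
R2 ← R2 − R1: [0, -16, 12, 4]
R3 ← R3 − R1: [0, -48, 36, 12]
R4 ← R4 − R1: [0, -32, 24, 8]
R3 ← R3 − (3)·R2: [0, 0, 0, 0]
R4 ← R4 − (2)·R2: [0, 0, 0, 0]
2 nonzero rows, so rank(CT) = 2.

2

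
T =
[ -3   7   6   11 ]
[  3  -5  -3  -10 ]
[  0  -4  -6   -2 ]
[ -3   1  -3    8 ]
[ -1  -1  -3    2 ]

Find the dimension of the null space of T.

2

Row reduce to echelon form.
R2 ← R2 + R1: [0, 2, 3, 1]
R4 ← R4 − R1: [0, -6, -9, -3]
R5 ← R5 − (1/3)·R1: [0, -10/3, -5, -5/3]
R3 ← R3 + (2)·R2: [0, 0, 0, 0]
R4 ← R4 + (3)·R2: [0, 0, 0, 0]
R5 ← R5 + (5/3)·R2: [0, 0, 0, 0]
2 nonzero rows, so rank(T) = 2.
T has 4 columns; by rank–nullity, nullity = 4 − 2 = 2.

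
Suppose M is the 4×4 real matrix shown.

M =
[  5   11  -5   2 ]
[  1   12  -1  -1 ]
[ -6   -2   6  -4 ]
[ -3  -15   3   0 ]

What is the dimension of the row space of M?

2

Row reduce to echelon form.
R2 ← R2 − (1/5)·R1: [0, 49/5, 0, -7/5]
R3 ← R3 + (6/5)·R1: [0, 56/5, 0, -8/5]
R4 ← R4 + (3/5)·R1: [0, -42/5, 0, 6/5]
R3 ← R3 − (8/7)·R2: [0, 0, 0, 0]
R4 ← R4 + (6/7)·R2: [0, 0, 0, 0]
Echelon form has 2 nonzero rows, so rank(M) = 2.
The row space has dimension equal to the rank: 2.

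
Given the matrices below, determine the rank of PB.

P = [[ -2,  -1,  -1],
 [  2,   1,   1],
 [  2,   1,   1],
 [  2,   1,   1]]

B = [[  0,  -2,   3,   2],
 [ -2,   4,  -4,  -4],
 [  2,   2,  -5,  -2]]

First compute PB:
[[  0,  -2,   3,   2],
 [  0,   2,  -3,  -2],
 [  0,   2,  -3,  -2],
 [  0,   2,  -3,  -2]]
Now row reduce the product.
R2 ← R2 + R1: [0, 0, 0, 0]
R3 ← R3 + R1: [0, 0, 0, 0]
R4 ← R4 + R1: [0, 0, 0, 0]
1 nonzero row, so rank(PB) = 1.

1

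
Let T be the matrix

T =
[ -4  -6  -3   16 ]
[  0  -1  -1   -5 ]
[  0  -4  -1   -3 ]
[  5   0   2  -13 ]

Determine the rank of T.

Row reduce to echelon form.
R4 ← R4 + (5/4)·R1: [0, -15/2, -7/4, 7]
R3 ← R3 − (4)·R2: [0, 0, 3, 17]
R4 ← R4 − (15/2)·R2: [0, 0, 23/4, 89/2]
R4 ← R4 − (23/12)·R3: [0, 0, 0, 143/12]
Echelon form has 4 nonzero rows, so rank(T) = 4.

4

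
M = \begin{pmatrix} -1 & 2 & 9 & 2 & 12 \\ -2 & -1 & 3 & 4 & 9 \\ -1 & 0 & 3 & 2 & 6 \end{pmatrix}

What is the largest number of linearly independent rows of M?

2

Row reduce to echelon form.
R2 ← R2 − (2)·R1: [0, -5, -15, 0, -15]
R3 ← R3 − R1: [0, -2, -6, 0, -6]
R3 ← R3 − (2/5)·R2: [0, 0, 0, 0, 0]
Echelon form has 2 nonzero rows, so rank(M) = 2.
The rank gives the maximum number of linearly independent rows: 2.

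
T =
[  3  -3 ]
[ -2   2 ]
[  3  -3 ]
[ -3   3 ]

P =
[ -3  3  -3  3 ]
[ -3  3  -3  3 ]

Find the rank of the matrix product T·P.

0

First compute TP:
[[  0,   0,   0,   0],
 [  0,   0,   0,   0],
 [  0,   0,   0,   0],
 [  0,   0,   0,   0]]
Now row reduce the product.
0 nonzero rows, so rank(TP) = 0.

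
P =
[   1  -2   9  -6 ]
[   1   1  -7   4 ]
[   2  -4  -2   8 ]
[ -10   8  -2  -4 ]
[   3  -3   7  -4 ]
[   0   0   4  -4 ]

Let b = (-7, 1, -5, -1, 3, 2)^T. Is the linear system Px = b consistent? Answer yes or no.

Row reduce the augmented matrix [P | b].
R2 ← R2 − R1: [0, 3, -16, 10, 8]
R3 ← R3 − (2)·R1: [0, 0, -20, 20, 9]
R4 ← R4 + (10)·R1: [0, -12, 88, -64, -71]
R5 ← R5 − (3)·R1: [0, 3, -20, 14, 24]
R4 ← R4 + (4)·R2: [0, 0, 24, -24, -39]
R5 ← R5 − R2: [0, 0, -4, 4, 16]
R4 ← R4 + (6/5)·R3: [0, 0, 0, 0, -141/5]
R5 ← R5 − (1/5)·R3: [0, 0, 0, 0, 71/5]
R6 ← R6 + (1/5)·R3: [0, 0, 0, 0, 19/5]
R5 ← R5 + (71/141)·R4: [0, 0, 0, 0, 0]
R6 ← R6 + (19/141)·R4: [0, 0, 0, 0, 0]
The echelon form has 4 nonzero rows; the last pivot sits in the augmented column, so rank(P) = 3 but rank([P|b]) = 4.
Since the ranks differ, the system is inconsistent.

no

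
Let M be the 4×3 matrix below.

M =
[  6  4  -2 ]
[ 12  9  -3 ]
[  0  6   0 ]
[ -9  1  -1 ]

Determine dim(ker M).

Row reduce to echelon form.
R2 ← R2 − (2)·R1: [0, 1, 1]
R4 ← R4 + (3/2)·R1: [0, 7, -4]
R3 ← R3 − (6)·R2: [0, 0, -6]
R4 ← R4 − (7)·R2: [0, 0, -11]
R4 ← R4 − (11/6)·R3: [0, 0, 0]
3 nonzero rows, so rank(M) = 3.
M has 3 columns; by rank–nullity, nullity = 3 − 3 = 0.

0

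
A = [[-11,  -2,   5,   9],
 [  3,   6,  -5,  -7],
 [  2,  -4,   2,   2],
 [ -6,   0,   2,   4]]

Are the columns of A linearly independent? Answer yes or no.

Row reduce A to echelon form.
R2 ← R2 + (3/11)·R1: [0, 60/11, -40/11, -50/11]
R3 ← R3 + (2/11)·R1: [0, -48/11, 32/11, 40/11]
R4 ← R4 − (6/11)·R1: [0, 12/11, -8/11, -10/11]
R3 ← R3 + (4/5)·R2: [0, 0, 0, 0]
R4 ← R4 − (1/5)·R2: [0, 0, 0, 0]
2 pivots among 4 columns.
Only 2 < 4 pivot columns, so the columns are linearly dependent.

no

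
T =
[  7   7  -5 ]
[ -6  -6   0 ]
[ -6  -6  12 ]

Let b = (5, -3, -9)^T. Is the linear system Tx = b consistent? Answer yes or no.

Row reduce the augmented matrix [T | b].
R2 ← R2 + (6/7)·R1: [0, 0, -30/7, 9/7]
R3 ← R3 + (6/7)·R1: [0, 0, 54/7, -33/7]
R3 ← R3 + (9/5)·R2: [0, 0, 0, -12/5]
The echelon form has 3 nonzero rows; the last pivot sits in the augmented column, so rank(T) = 2 but rank([T|b]) = 3.
Since the ranks differ, the system is inconsistent.

no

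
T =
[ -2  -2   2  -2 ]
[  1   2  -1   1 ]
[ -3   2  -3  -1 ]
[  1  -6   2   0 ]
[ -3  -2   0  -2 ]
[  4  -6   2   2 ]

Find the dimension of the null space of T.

Row reduce to echelon form.
R2 ← R2 + (1/2)·R1: [0, 1, 0, 0]
R3 ← R3 − (3/2)·R1: [0, 5, -6, 2]
R4 ← R4 + (1/2)·R1: [0, -7, 3, -1]
R5 ← R5 − (3/2)·R1: [0, 1, -3, 1]
R6 ← R6 + (2)·R1: [0, -10, 6, -2]
R3 ← R3 − (5)·R2: [0, 0, -6, 2]
R4 ← R4 + (7)·R2: [0, 0, 3, -1]
R5 ← R5 − R2: [0, 0, -3, 1]
R6 ← R6 + (10)·R2: [0, 0, 6, -2]
R4 ← R4 + (1/2)·R3: [0, 0, 0, 0]
R5 ← R5 − (1/2)·R3: [0, 0, 0, 0]
R6 ← R6 + R3: [0, 0, 0, 0]
3 nonzero rows, so rank(T) = 3.
T has 4 columns; by rank–nullity, nullity = 4 − 3 = 1.

1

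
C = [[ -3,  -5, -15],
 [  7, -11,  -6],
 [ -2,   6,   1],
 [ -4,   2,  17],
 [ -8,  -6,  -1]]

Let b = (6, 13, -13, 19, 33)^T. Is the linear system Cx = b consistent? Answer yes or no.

Row reduce the augmented matrix [C | b].
R2 ← R2 + (7/3)·R1: [0, -68/3, -41, 27]
R3 ← R3 − (2/3)·R1: [0, 28/3, 11, -17]
R4 ← R4 − (4/3)·R1: [0, 26/3, 37, 11]
R5 ← R5 − (8/3)·R1: [0, 22/3, 39, 17]
R3 ← R3 + (7/17)·R2: [0, 0, -100/17, -100/17]
R4 ← R4 + (13/34)·R2: [0, 0, 725/34, 725/34]
R5 ← R5 + (11/34)·R2: [0, 0, 875/34, 875/34]
R4 ← R4 + (29/8)·R3: [0, 0, 0, 0]
R5 ← R5 + (35/8)·R3: [0, 0, 0, 0]
The echelon form has 3 nonzero rows, and every pivot lies in the first 3 columns, so rank(C) = rank([C|b]) = 3.
The system is consistent.

yes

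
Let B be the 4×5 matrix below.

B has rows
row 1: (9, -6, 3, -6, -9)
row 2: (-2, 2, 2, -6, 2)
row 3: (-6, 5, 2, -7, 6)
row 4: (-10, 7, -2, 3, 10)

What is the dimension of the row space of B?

2

Row reduce to echelon form.
R2 ← R2 + (2/9)·R1: [0, 2/3, 8/3, -22/3, 0]
R3 ← R3 + (2/3)·R1: [0, 1, 4, -11, 0]
R4 ← R4 + (10/9)·R1: [0, 1/3, 4/3, -11/3, 0]
R3 ← R3 − (3/2)·R2: [0, 0, 0, 0, 0]
R4 ← R4 − (1/2)·R2: [0, 0, 0, 0, 0]
Echelon form has 2 nonzero rows, so rank(B) = 2.
The row space has dimension equal to the rank: 2.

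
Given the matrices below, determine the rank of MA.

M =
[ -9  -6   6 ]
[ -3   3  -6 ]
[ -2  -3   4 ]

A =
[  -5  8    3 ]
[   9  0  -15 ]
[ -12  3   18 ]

2

First compute MA:
[[-81, -54, 171],
 [114, -42, -162],
 [-65,  -4, 111]]
Now row reduce the product.
R2 ← R2 + (38/27)·R1: [0, -118, 236/3]
R3 ← R3 − (65/81)·R1: [0, 118/3, -236/9]
R3 ← R3 + (1/3)·R2: [0, 0, 0]
2 nonzero rows, so rank(MA) = 2.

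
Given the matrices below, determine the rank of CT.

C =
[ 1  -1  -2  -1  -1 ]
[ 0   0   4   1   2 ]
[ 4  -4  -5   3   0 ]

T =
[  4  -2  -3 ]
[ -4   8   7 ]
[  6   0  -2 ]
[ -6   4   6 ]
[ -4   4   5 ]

First compute CT:
[[  6, -18, -17],
 [ 10,  12,   8],
 [-16, -28, -12]]
Now row reduce the product.
R2 ← R2 − (5/3)·R1: [0, 42, 109/3]
R3 ← R3 + (8/3)·R1: [0, -76, -172/3]
R3 ← R3 + (38/21)·R2: [0, 0, 530/63]
3 nonzero rows, so rank(CT) = 3.

3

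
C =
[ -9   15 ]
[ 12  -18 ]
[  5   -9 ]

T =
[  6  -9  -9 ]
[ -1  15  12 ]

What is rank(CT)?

2

First compute CT:
[[-69, 306, 261],
 [ 90, -378, -324],
 [ 39, -180, -153]]
Now row reduce the product.
R2 ← R2 + (30/23)·R1: [0, 486/23, 378/23]
R3 ← R3 + (13/23)·R1: [0, -162/23, -126/23]
R3 ← R3 + (1/3)·R2: [0, 0, 0]
2 nonzero rows, so rank(CT) = 2.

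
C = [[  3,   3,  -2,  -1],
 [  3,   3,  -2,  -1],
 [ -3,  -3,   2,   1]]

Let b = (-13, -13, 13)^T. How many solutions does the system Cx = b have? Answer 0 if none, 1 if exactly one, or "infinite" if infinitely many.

infinite

Row reduce the augmented matrix [C | b].
R2 ← R2 − R1: [0, 0, 0, 0, 0]
R3 ← R3 + R1: [0, 0, 0, 0, 0]
The echelon form has 1 nonzero rows, and every pivot lies in the first 4 columns, so rank(C) = rank([C|b]) = 1.
The system is consistent.
rank = 1 < 4 unknowns, so there are infinitely many solutions.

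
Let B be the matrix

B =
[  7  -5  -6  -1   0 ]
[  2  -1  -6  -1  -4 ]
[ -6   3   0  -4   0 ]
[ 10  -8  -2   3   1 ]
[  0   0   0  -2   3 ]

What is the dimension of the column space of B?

4

Row reduce to echelon form.
R2 ← R2 − (2/7)·R1: [0, 3/7, -30/7, -5/7, -4]
R3 ← R3 + (6/7)·R1: [0, -9/7, -36/7, -34/7, 0]
R4 ← R4 − (10/7)·R1: [0, -6/7, 46/7, 31/7, 1]
R3 ← R3 + (3)·R2: [0, 0, -18, -7, -12]
R4 ← R4 + (2)·R2: [0, 0, -2, 3, -7]
R4 ← R4 − (1/9)·R3: [0, 0, 0, 34/9, -17/3]
R5 ← R5 + (9/17)·R4: [0, 0, 0, 0, 0]
Echelon form has 4 nonzero rows, so rank(B) = 4.
The column space has dimension equal to the rank: 4.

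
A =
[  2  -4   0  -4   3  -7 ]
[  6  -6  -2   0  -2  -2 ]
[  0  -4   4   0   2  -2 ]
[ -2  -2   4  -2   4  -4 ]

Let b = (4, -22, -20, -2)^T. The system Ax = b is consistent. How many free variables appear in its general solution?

3

Row reduce the augmented matrix [A | b].
R2 ← R2 − (3)·R1: [0, 6, -2, 12, -11, 19, -34]
R4 ← R4 + R1: [0, -6, 4, -6, 7, -11, 2]
R3 ← R3 + (2/3)·R2: [0, 0, 8/3, 8, -16/3, 32/3, -128/3]
R4 ← R4 + R2: [0, 0, 2, 6, -4, 8, -32]
R4 ← R4 − (3/4)·R3: [0, 0, 0, 0, 0, 0, 0]
The echelon form has 3 nonzero rows, and every pivot lies in the first 6 columns, so rank(A) = rank([A|b]) = 3.
The system is consistent.
Free variables = (unknowns) − (rank) = 6 − 3 = 3.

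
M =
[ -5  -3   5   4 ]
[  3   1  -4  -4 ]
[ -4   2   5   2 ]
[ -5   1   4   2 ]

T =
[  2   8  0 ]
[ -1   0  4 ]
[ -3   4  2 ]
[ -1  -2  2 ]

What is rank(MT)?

First compute MT:
[[-26, -28,   6],
 [ 21,  16, -12],
 [-27, -16,  22],
 [-25, -28,  16]]
Now row reduce the product.
R2 ← R2 + (21/26)·R1: [0, -86/13, -93/13]
R3 ← R3 − (27/26)·R1: [0, 170/13, 205/13]
R4 ← R4 − (25/26)·R1: [0, -14/13, 133/13]
R3 ← R3 + (85/43)·R2: [0, 0, 70/43]
R4 ← R4 − (7/43)·R2: [0, 0, 490/43]
R4 ← R4 − (7)·R3: [0, 0, 0]
3 nonzero rows, so rank(MT) = 3.

3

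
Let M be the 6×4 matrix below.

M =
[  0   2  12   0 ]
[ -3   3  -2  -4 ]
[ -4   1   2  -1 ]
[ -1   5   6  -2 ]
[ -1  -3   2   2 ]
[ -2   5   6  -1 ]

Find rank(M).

Row reduce to echelon form.
Swap R1 ↔ R2
R3 ← R3 − (4/3)·R1: [0, -3, 14/3, 13/3]
R4 ← R4 − (1/3)·R1: [0, 4, 20/3, -2/3]
R5 ← R5 − (1/3)·R1: [0, -4, 8/3, 10/3]
R6 ← R6 − (2/3)·R1: [0, 3, 22/3, 5/3]
R3 ← R3 + (3/2)·R2: [0, 0, 68/3, 13/3]
R4 ← R4 − (2)·R2: [0, 0, -52/3, -2/3]
R5 ← R5 + (2)·R2: [0, 0, 80/3, 10/3]
R6 ← R6 − (3/2)·R2: [0, 0, -32/3, 5/3]
R4 ← R4 + (13/17)·R3: [0, 0, 0, 45/17]
R5 ← R5 − (20/17)·R3: [0, 0, 0, -30/17]
R6 ← R6 + (8/17)·R3: [0, 0, 0, 63/17]
R5 ← R5 + (2/3)·R4: [0, 0, 0, 0]
R6 ← R6 − (7/5)·R4: [0, 0, 0, 0]
Echelon form has 4 nonzero rows, so rank(M) = 4.

4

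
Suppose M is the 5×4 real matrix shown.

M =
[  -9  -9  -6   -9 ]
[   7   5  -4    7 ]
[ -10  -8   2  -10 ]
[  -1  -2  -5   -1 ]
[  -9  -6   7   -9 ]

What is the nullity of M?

Row reduce to echelon form.
R2 ← R2 + (7/9)·R1: [0, -2, -26/3, 0]
R3 ← R3 − (10/9)·R1: [0, 2, 26/3, 0]
R4 ← R4 − (1/9)·R1: [0, -1, -13/3, 0]
R5 ← R5 − R1: [0, 3, 13, 0]
R3 ← R3 + R2: [0, 0, 0, 0]
R4 ← R4 − (1/2)·R2: [0, 0, 0, 0]
R5 ← R5 + (3/2)·R2: [0, 0, 0, 0]
2 nonzero rows, so rank(M) = 2.
M has 4 columns; by rank–nullity, nullity = 4 − 2 = 2.

2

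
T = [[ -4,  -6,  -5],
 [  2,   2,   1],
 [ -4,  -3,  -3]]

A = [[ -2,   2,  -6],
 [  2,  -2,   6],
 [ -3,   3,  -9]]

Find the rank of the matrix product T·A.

First compute TA:
[[ 11, -11,  33],
 [ -3,   3,  -9],
 [ 11, -11,  33]]
Now row reduce the product.
R2 ← R2 + (3/11)·R1: [0, 0, 0]
R3 ← R3 − R1: [0, 0, 0]
1 nonzero row, so rank(TA) = 1.

1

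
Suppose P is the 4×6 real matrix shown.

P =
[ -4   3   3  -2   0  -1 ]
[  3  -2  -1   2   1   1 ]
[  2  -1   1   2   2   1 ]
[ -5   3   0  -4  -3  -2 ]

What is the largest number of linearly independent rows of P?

Row reduce to echelon form.
R2 ← R2 + (3/4)·R1: [0, 1/4, 5/4, 1/2, 1, 1/4]
R3 ← R3 + (1/2)·R1: [0, 1/2, 5/2, 1, 2, 1/2]
R4 ← R4 − (5/4)·R1: [0, -3/4, -15/4, -3/2, -3, -3/4]
R3 ← R3 − (2)·R2: [0, 0, 0, 0, 0, 0]
R4 ← R4 + (3)·R2: [0, 0, 0, 0, 0, 0]
Echelon form has 2 nonzero rows, so rank(P) = 2.
The rank gives the maximum number of linearly independent rows: 2.

2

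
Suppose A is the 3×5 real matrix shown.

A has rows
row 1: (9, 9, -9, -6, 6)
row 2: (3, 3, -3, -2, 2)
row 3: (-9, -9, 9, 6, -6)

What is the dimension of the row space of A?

Row reduce to echelon form.
R2 ← R2 − (1/3)·R1: [0, 0, 0, 0, 0]
R3 ← R3 + R1: [0, 0, 0, 0, 0]
Echelon form has 1 nonzero row, so rank(A) = 1.
The row space has dimension equal to the rank: 1.

1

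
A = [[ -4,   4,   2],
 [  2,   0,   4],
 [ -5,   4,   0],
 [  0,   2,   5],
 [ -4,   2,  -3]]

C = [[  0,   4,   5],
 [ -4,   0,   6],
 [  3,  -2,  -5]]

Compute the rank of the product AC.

First compute AC:
[[-10, -20,  -6],
 [ 12,   0, -10],
 [-16, -20,  -1],
 [  7, -10, -13],
 [-17, -10,   7]]
Now row reduce the product.
R2 ← R2 + (6/5)·R1: [0, -24, -86/5]
R3 ← R3 − (8/5)·R1: [0, 12, 43/5]
R4 ← R4 + (7/10)·R1: [0, -24, -86/5]
R5 ← R5 − (17/10)·R1: [0, 24, 86/5]
R3 ← R3 + (1/2)·R2: [0, 0, 0]
R4 ← R4 − R2: [0, 0, 0]
R5 ← R5 + R2: [0, 0, 0]
2 nonzero rows, so rank(AC) = 2.

2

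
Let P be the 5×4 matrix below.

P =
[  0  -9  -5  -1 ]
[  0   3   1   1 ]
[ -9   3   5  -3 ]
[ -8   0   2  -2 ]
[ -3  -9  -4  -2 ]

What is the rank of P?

Row reduce to echelon form.
Swap R1 ↔ R3
R4 ← R4 − (8/9)·R1: [0, -8/3, -22/9, 2/3]
R5 ← R5 − (1/3)·R1: [0, -10, -17/3, -1]
R3 ← R3 + (3)·R2: [0, 0, -2, 2]
R4 ← R4 + (8/9)·R2: [0, 0, -14/9, 14/9]
R5 ← R5 + (10/3)·R2: [0, 0, -7/3, 7/3]
R4 ← R4 − (7/9)·R3: [0, 0, 0, 0]
R5 ← R5 − (7/6)·R3: [0, 0, 0, 0]
Echelon form has 3 nonzero rows, so rank(P) = 3.

3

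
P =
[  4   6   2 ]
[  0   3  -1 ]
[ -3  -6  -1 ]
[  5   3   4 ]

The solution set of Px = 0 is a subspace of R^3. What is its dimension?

Row reduce to echelon form.
R3 ← R3 + (3/4)·R1: [0, -3/2, 1/2]
R4 ← R4 − (5/4)·R1: [0, -9/2, 3/2]
R3 ← R3 + (1/2)·R2: [0, 0, 0]
R4 ← R4 + (3/2)·R2: [0, 0, 0]
2 nonzero rows, so rank(P) = 2.
P has 3 columns; by rank–nullity, nullity = 3 − 2 = 1.

1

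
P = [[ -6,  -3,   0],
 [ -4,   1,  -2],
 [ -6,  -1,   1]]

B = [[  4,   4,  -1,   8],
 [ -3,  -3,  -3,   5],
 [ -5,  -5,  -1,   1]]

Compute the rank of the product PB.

3

First compute PB:
[[-15, -15,  15, -63],
 [ -9,  -9,   3, -29],
 [-26, -26,   8, -52]]
Now row reduce the product.
R2 ← R2 − (3/5)·R1: [0, 0, -6, 44/5]
R3 ← R3 − (26/15)·R1: [0, 0, -18, 286/5]
R3 ← R3 − (3)·R2: [0, 0, 0, 154/5]
3 nonzero rows, so rank(PB) = 3.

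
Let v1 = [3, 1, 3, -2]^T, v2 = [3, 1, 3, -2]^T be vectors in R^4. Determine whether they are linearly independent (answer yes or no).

no

Form the matrix with these vectors as rows and row reduce.
R2 ← R2 − R1: [0, 0, 0, 0]
1 nonzero row, so the 2 vectors span a space of dimension 1.
Since 1 < 2, the vectors are linearly dependent.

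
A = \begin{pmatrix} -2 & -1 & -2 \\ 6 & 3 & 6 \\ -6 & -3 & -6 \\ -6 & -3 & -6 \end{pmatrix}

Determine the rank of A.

1

Row reduce to echelon form.
R2 ← R2 + (3)·R1: [0, 0, 0]
R3 ← R3 − (3)·R1: [0, 0, 0]
R4 ← R4 − (3)·R1: [0, 0, 0]
Echelon form has 1 nonzero row, so rank(A) = 1.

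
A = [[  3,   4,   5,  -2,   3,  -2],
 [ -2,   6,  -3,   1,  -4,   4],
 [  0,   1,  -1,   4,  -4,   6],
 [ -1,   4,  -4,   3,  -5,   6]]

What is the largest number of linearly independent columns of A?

Row reduce to echelon form.
R2 ← R2 + (2/3)·R1: [0, 26/3, 1/3, -1/3, -2, 8/3]
R4 ← R4 + (1/3)·R1: [0, 16/3, -7/3, 7/3, -4, 16/3]
R3 ← R3 − (3/26)·R2: [0, 0, -27/26, 105/26, -49/13, 74/13]
R4 ← R4 − (8/13)·R2: [0, 0, -33/13, 33/13, -36/13, 48/13]
R4 ← R4 − (22/9)·R3: [0, 0, 0, -22/3, 58/9, -92/9]
Echelon form has 4 nonzero rows, so rank(A) = 4.
The rank gives the maximum number of linearly independent columns: 4.

4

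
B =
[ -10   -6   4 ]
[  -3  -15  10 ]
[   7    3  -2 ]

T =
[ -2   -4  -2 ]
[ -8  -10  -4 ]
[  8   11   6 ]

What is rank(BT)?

2

First compute BT:
[[100, 144,  68],
 [206, 272, 126],
 [-54, -80, -38]]
Now row reduce the product.
R2 ← R2 − (103/50)·R1: [0, -616/25, -352/25]
R3 ← R3 + (27/50)·R1: [0, -56/25, -32/25]
R3 ← R3 − (1/11)·R2: [0, 0, 0]
2 nonzero rows, so rank(BT) = 2.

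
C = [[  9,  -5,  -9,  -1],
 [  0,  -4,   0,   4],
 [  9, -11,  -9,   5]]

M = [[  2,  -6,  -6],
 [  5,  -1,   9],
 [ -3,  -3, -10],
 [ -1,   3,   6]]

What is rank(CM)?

First compute CM:
[[ 21, -25, -15],
 [-24,  16, -12],
 [-15,  -1, -33]]
Now row reduce the product.
R2 ← R2 + (8/7)·R1: [0, -88/7, -204/7]
R3 ← R3 + (5/7)·R1: [0, -132/7, -306/7]
R3 ← R3 − (3/2)·R2: [0, 0, 0]
2 nonzero rows, so rank(CM) = 2.

2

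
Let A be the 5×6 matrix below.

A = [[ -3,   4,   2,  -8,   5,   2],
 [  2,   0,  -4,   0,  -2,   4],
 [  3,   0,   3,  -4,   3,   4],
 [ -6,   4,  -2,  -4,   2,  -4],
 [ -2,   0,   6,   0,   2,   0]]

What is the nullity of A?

2

Row reduce to echelon form.
R2 ← R2 + (2/3)·R1: [0, 8/3, -8/3, -16/3, 4/3, 16/3]
R3 ← R3 + R1: [0, 4, 5, -12, 8, 6]
R4 ← R4 − (2)·R1: [0, -4, -6, 12, -8, -8]
R5 ← R5 − (2/3)·R1: [0, -8/3, 14/3, 16/3, -4/3, -4/3]
R3 ← R3 − (3/2)·R2: [0, 0, 9, -4, 6, -2]
R4 ← R4 + (3/2)·R2: [0, 0, -10, 4, -6, 0]
R5 ← R5 + R2: [0, 0, 2, 0, 0, 4]
R4 ← R4 + (10/9)·R3: [0, 0, 0, -4/9, 2/3, -20/9]
R5 ← R5 − (2/9)·R3: [0, 0, 0, 8/9, -4/3, 40/9]
R5 ← R5 + (2)·R4: [0, 0, 0, 0, 0, 0]
4 nonzero rows, so rank(A) = 4.
A has 6 columns; by rank–nullity, nullity = 6 − 4 = 2.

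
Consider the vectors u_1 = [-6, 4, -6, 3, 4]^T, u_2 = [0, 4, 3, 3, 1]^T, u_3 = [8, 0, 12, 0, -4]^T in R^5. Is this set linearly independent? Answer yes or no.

Form the matrix with these vectors as rows and row reduce.
R3 ← R3 + (4/3)·R1: [0, 16/3, 4, 4, 4/3]
R3 ← R3 − (4/3)·R2: [0, 0, 0, 0, 0]
2 nonzero rows, so the 3 vectors span a space of dimension 2.
Since 2 < 3, the vectors are linearly dependent.

no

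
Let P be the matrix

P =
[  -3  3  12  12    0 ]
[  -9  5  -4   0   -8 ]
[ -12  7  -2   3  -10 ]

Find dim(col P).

Row reduce to echelon form.
R2 ← R2 − (3)·R1: [0, -4, -40, -36, -8]
R3 ← R3 − (4)·R1: [0, -5, -50, -45, -10]
R3 ← R3 − (5/4)·R2: [0, 0, 0, 0, 0]
Echelon form has 2 nonzero rows, so rank(P) = 2.
The column space has dimension equal to the rank: 2.

2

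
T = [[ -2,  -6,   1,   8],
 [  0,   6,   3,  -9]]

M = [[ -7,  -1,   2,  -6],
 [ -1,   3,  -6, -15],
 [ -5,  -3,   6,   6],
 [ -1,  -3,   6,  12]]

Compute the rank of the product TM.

2

First compute TM:
[[  7, -43,  86, 204],
 [-12,  36, -72, -180]]
Now row reduce the product.
R2 ← R2 + (12/7)·R1: [0, -264/7, 528/7, 1188/7]
2 nonzero rows, so rank(TM) = 2.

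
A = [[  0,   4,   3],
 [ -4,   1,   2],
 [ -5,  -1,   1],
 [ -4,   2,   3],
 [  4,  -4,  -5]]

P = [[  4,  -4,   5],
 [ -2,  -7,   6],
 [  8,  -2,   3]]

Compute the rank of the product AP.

3

First compute AP:
[[ 16, -34,  33],
 [ -2,   5,  -8],
 [-10,  25, -28],
 [  4,  -4,   1],
 [-16,  22, -19]]
Now row reduce the product.
R2 ← R2 + (1/8)·R1: [0, 3/4, -31/8]
R3 ← R3 + (5/8)·R1: [0, 15/4, -59/8]
R4 ← R4 − (1/4)·R1: [0, 9/2, -29/4]
R5 ← R5 + R1: [0, -12, 14]
R3 ← R3 − (5)·R2: [0, 0, 12]
R4 ← R4 − (6)·R2: [0, 0, 16]
R5 ← R5 + (16)·R2: [0, 0, -48]
R4 ← R4 − (4/3)·R3: [0, 0, 0]
R5 ← R5 + (4)·R3: [0, 0, 0]
3 nonzero rows, so rank(AP) = 3.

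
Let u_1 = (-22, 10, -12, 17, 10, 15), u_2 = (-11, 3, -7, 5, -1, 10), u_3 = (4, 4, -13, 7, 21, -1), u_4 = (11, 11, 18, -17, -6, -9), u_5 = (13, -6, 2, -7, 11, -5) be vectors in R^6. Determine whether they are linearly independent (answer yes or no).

yes

Form the matrix with these vectors as rows and row reduce.
R2 ← R2 − (1/2)·R1: [0, -2, -1, -7/2, -6, 5/2]
R3 ← R3 + (2/11)·R1: [0, 64/11, -167/11, 111/11, 251/11, 19/11]
R4 ← R4 + (1/2)·R1: [0, 16, 12, -17/2, -1, -3/2]
R5 ← R5 + (13/22)·R1: [0, -1/11, -56/11, 67/22, 186/11, 85/22]
R3 ← R3 + (32/11)·R2: [0, 0, -199/11, -1/11, 59/11, 9]
R4 ← R4 + (8)·R2: [0, 0, 4, -73/2, -49, 37/2]
R5 ← R5 − (1/22)·R2: [0, 0, -111/22, 141/44, 189/11, 15/4]
R4 ← R4 + (44/199)·R3: [0, 0, 0, -14535/398, -9515/199, 8155/398]
R5 ← R5 − (111/398)·R3: [0, 0, 0, 2571/796, 6243/398, 987/796]
R5 ← R5 + (857/9690)·R4: [0, 0, 0, 0, 11102/969, 5915/1938]
5 nonzero rows, so the 5 vectors span a space of dimension 5.
Since 5 = 5, the vectors are linearly independent.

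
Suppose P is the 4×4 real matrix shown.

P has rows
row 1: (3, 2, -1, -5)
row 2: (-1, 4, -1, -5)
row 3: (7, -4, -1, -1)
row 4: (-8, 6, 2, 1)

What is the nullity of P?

Row reduce to echelon form.
R2 ← R2 + (1/3)·R1: [0, 14/3, -4/3, -20/3]
R3 ← R3 − (7/3)·R1: [0, -26/3, 4/3, 32/3]
R4 ← R4 + (8/3)·R1: [0, 34/3, -2/3, -37/3]
R3 ← R3 + (13/7)·R2: [0, 0, -8/7, -12/7]
R4 ← R4 − (17/7)·R2: [0, 0, 18/7, 27/7]
R4 ← R4 + (9/4)·R3: [0, 0, 0, 0]
3 nonzero rows, so rank(P) = 3.
P has 4 columns; by rank–nullity, nullity = 4 − 3 = 1.

1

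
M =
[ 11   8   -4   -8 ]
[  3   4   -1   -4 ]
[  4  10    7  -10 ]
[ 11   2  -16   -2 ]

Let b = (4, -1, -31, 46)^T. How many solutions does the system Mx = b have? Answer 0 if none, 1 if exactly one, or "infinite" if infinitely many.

infinite

Row reduce the augmented matrix [M | b].
R2 ← R2 − (3/11)·R1: [0, 20/11, 1/11, -20/11, -23/11]
R3 ← R3 − (4/11)·R1: [0, 78/11, 93/11, -78/11, -357/11]
R4 ← R4 − R1: [0, -6, -12, 6, 42]
R3 ← R3 − (39/10)·R2: [0, 0, 81/10, 0, -243/10]
R4 ← R4 + (33/10)·R2: [0, 0, -117/10, 0, 351/10]
R4 ← R4 + (13/9)·R3: [0, 0, 0, 0, 0]
The echelon form has 3 nonzero rows, and every pivot lies in the first 4 columns, so rank(M) = rank([M|b]) = 3.
The system is consistent.
rank = 3 < 4 unknowns, so there are infinitely many solutions.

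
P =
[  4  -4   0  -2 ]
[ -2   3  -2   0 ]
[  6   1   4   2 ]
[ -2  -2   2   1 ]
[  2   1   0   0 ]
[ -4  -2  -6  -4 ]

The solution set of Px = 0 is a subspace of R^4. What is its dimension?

Row reduce to echelon form.
R2 ← R2 + (1/2)·R1: [0, 1, -2, -1]
R3 ← R3 − (3/2)·R1: [0, 7, 4, 5]
R4 ← R4 + (1/2)·R1: [0, -4, 2, 0]
R5 ← R5 − (1/2)·R1: [0, 3, 0, 1]
R6 ← R6 + R1: [0, -6, -6, -6]
R3 ← R3 − (7)·R2: [0, 0, 18, 12]
R4 ← R4 + (4)·R2: [0, 0, -6, -4]
R5 ← R5 − (3)·R2: [0, 0, 6, 4]
R6 ← R6 + (6)·R2: [0, 0, -18, -12]
R4 ← R4 + (1/3)·R3: [0, 0, 0, 0]
R5 ← R5 − (1/3)·R3: [0, 0, 0, 0]
R6 ← R6 + R3: [0, 0, 0, 0]
3 nonzero rows, so rank(P) = 3.
P has 4 columns; by rank–nullity, nullity = 4 − 3 = 1.

1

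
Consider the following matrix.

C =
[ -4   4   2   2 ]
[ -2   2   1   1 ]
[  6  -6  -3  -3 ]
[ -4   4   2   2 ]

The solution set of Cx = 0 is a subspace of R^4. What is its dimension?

3

Row reduce to echelon form.
R2 ← R2 − (1/2)·R1: [0, 0, 0, 0]
R3 ← R3 + (3/2)·R1: [0, 0, 0, 0]
R4 ← R4 − R1: [0, 0, 0, 0]
1 nonzero row, so rank(C) = 1.
C has 4 columns; by rank–nullity, nullity = 4 − 1 = 3.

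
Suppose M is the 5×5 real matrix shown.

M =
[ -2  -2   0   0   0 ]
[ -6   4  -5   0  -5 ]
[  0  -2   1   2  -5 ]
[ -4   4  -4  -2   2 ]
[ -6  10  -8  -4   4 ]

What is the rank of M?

3

Row reduce to echelon form.
R2 ← R2 − (3)·R1: [0, 10, -5, 0, -5]
R4 ← R4 − (2)·R1: [0, 8, -4, -2, 2]
R5 ← R5 − (3)·R1: [0, 16, -8, -4, 4]
R3 ← R3 + (1/5)·R2: [0, 0, 0, 2, -6]
R4 ← R4 − (4/5)·R2: [0, 0, 0, -2, 6]
R5 ← R5 − (8/5)·R2: [0, 0, 0, -4, 12]
R4 ← R4 + R3: [0, 0, 0, 0, 0]
R5 ← R5 + (2)·R3: [0, 0, 0, 0, 0]
Echelon form has 3 nonzero rows, so rank(M) = 3.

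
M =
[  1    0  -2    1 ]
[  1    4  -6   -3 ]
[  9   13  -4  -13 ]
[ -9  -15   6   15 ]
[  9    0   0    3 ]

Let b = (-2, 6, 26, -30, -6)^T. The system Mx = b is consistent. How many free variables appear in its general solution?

1

Row reduce the augmented matrix [M | b].
R2 ← R2 − R1: [0, 4, -4, -4, 8]
R3 ← R3 − (9)·R1: [0, 13, 14, -22, 44]
R4 ← R4 + (9)·R1: [0, -15, -12, 24, -48]
R5 ← R5 − (9)·R1: [0, 0, 18, -6, 12]
R3 ← R3 − (13/4)·R2: [0, 0, 27, -9, 18]
R4 ← R4 + (15/4)·R2: [0, 0, -27, 9, -18]
R4 ← R4 + R3: [0, 0, 0, 0, 0]
R5 ← R5 − (2/3)·R3: [0, 0, 0, 0, 0]
The echelon form has 3 nonzero rows, and every pivot lies in the first 4 columns, so rank(M) = rank([M|b]) = 3.
The system is consistent.
Free variables = (unknowns) − (rank) = 4 − 3 = 1.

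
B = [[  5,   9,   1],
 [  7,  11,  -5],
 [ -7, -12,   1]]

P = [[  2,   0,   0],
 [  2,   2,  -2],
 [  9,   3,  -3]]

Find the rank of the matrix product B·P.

First compute BP:
[[ 37,  21, -21],
 [ -9,   7,  -7],
 [-29, -21,  21]]
Now row reduce the product.
R2 ← R2 + (9/37)·R1: [0, 448/37, -448/37]
R3 ← R3 + (29/37)·R1: [0, -168/37, 168/37]
R3 ← R3 + (3/8)·R2: [0, 0, 0]
2 nonzero rows, so rank(BP) = 2.

2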